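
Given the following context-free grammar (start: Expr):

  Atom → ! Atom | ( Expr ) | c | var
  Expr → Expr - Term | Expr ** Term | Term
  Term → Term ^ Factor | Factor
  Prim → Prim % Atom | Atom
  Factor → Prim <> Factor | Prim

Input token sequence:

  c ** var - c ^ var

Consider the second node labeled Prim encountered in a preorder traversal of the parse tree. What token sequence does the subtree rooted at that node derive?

[Expr [Expr [Expr [Term [Factor [Prim [Atom c]]]]] ** [Term [Factor [Prim [Atom var]]]]] - [Term [Term [Factor [Prim [Atom c]]]] ^ [Factor [Prim [Atom var]]]]]

var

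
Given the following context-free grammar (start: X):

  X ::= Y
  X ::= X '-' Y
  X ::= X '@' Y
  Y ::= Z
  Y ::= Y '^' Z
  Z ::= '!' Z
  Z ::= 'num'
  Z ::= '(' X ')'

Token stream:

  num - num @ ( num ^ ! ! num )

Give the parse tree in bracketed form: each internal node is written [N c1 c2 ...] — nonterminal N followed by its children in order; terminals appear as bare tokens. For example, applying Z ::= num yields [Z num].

X
X @ Y
X - Y @ Y
Y - Y @ Y
Z - Y @ Y
num - Y @ Y
num - Z @ Y
num - num @ Y
num - num @ Z
num - num @ ( X )
num - num @ ( Y )
num - num @ ( Y ^ Z )
num - num @ ( Z ^ Z )
num - num @ ( num ^ Z )
num - num @ ( num ^ ! Z )
num - num @ ( num ^ ! ! Z )
num - num @ ( num ^ ! ! num )

[X [X [X [Y [Z num]]] - [Y [Z num]]] @ [Y [Z ( [X [Y [Y [Z num]] ^ [Z ! [Z ! [Z num]]]]] )]]]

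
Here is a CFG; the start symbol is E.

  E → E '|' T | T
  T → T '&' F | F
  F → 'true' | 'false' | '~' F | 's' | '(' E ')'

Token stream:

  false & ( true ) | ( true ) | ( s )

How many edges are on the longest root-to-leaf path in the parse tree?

8

[E [E [E [T [T [F false]] & [F ( [E [T [F true]]] )]]] | [T [F ( [E [T [F true]]] )]]] | [T [F ( [E [T [F s]]] )]]]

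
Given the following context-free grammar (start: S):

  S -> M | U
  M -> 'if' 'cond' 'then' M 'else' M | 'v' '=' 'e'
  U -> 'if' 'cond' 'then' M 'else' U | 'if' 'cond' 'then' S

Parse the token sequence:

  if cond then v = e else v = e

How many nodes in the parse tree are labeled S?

[S [M if cond then [M v = e] else [M v = e]]]

1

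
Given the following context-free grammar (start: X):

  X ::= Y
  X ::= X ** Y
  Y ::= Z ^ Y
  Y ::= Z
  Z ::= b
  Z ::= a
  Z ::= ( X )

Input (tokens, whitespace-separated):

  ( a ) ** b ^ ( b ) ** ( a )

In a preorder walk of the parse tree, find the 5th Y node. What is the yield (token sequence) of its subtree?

[X [X [X [Y [Z ( [X [Y [Z a]]] )]]] ** [Y [Z b] ^ [Y [Z ( [X [Y [Z b]]] )]]]] ** [Y [Z ( [X [Y [Z a]]] )]]]

b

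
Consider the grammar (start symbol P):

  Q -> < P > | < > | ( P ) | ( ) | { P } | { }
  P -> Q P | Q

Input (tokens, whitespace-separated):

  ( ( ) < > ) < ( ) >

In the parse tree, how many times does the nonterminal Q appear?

[P [Q ( [P [Q ( )] [P [Q < >]]] )] [P [Q < [P [Q ( )]] >]]]

5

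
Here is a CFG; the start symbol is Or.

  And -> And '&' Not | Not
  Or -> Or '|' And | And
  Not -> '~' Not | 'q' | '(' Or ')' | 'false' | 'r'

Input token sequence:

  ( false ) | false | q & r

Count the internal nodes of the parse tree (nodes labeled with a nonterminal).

14

[Or [Or [Or [And [Not ( [Or [And [Not false]]] )]]] | [And [Not false]]] | [And [And [Not q]] & [Not r]]]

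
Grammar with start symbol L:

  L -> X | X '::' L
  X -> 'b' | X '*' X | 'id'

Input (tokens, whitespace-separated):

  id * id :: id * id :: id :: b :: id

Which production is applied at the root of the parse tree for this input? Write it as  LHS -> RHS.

L -> X '::' L

[L [X [X id] * [X id]] :: [L [X [X id] * [X id]] :: [L [X id] :: [L [X b] :: [L [X id]]]]]]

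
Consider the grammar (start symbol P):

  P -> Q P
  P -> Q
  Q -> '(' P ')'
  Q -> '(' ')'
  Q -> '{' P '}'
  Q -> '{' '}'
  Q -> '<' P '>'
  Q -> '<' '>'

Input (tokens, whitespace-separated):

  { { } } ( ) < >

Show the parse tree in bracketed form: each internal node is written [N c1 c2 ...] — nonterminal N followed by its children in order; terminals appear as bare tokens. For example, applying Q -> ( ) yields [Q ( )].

[P [Q { [P [Q { }]] }] [P [Q ( )] [P [Q < >]]]]

P
Q P
{ P } P
{ Q } P
{ { } } P
{ { } } Q P
{ { } } ( ) P
{ { } } ( ) Q
{ { } } ( ) < >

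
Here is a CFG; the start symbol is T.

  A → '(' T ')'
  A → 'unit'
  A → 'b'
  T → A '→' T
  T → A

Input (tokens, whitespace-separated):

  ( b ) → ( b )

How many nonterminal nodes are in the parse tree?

8

[T [A ( [T [A b]] )] → [T [A ( [T [A b]] )]]]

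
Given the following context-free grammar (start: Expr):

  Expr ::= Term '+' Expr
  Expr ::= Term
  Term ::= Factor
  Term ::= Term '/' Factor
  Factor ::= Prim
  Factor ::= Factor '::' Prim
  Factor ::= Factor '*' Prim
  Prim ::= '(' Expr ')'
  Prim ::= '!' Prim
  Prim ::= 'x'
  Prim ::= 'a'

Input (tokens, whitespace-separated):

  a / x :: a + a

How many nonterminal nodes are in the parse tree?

[Expr [Term [Term [Factor [Prim a]]] / [Factor [Factor [Prim x]] :: [Prim a]]] + [Expr [Term [Factor [Prim a]]]]]

13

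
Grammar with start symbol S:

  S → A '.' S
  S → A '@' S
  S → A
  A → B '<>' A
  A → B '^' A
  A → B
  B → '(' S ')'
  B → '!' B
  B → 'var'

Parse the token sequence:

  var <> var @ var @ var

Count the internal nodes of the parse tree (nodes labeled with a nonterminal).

11

[S [A [B var] <> [A [B var]]] @ [S [A [B var]] @ [S [A [B var]]]]]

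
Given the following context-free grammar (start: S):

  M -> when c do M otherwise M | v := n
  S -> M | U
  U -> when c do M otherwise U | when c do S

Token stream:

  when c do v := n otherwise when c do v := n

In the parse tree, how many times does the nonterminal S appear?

2

[S [U when c do [M v := n] otherwise [U when c do [S [M v := n]]]]]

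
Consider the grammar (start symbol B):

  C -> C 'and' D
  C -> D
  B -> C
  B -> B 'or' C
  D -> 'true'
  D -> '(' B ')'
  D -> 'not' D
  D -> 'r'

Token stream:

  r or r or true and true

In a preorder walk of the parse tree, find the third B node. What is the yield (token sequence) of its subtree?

r

[B [B [B [C [D r]]] or [C [D r]]] or [C [C [D true]] and [D true]]]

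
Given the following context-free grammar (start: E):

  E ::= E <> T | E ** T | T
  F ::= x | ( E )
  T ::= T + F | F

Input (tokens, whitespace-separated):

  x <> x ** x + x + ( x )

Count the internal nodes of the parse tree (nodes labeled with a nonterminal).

[E [E [E [T [F x]]] <> [T [F x]]] ** [T [T [T [F x]] + [F x]] + [F ( [E [T [F x]]] )]]]

16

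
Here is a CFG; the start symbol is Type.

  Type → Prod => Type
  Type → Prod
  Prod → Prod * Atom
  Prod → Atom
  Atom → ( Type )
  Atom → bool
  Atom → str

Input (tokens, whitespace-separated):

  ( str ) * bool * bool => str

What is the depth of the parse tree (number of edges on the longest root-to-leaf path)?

8

[Type [Prod [Prod [Prod [Atom ( [Type [Prod [Atom str]]] )]] * [Atom bool]] * [Atom bool]] => [Type [Prod [Atom str]]]]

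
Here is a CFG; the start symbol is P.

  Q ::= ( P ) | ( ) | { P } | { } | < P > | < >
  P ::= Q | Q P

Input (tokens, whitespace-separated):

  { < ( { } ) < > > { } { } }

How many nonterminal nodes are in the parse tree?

14

[P [Q { [P [Q < [P [Q ( [P [Q { }]] )] [P [Q < >]]] >] [P [Q { }] [P [Q { }]]]] }]]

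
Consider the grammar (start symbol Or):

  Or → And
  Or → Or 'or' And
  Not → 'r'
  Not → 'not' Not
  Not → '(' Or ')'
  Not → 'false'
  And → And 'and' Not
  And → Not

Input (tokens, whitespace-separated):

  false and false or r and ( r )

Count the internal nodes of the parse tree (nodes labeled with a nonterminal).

[Or [Or [And [And [Not false]] and [Not false]]] or [And [And [Not r]] and [Not ( [Or [And [Not r]]] )]]]

13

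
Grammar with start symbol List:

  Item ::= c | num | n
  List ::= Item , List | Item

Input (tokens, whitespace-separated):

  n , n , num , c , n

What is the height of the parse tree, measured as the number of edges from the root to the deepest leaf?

[List [Item n] , [List [Item n] , [List [Item num] , [List [Item c] , [List [Item n]]]]]]

6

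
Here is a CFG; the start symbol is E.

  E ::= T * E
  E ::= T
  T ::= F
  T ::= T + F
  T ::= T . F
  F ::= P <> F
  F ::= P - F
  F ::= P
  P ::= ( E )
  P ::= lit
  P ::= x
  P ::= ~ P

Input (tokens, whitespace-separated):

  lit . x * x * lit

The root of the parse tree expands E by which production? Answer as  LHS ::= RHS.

E ::= T * E

[E [T [T [F [P lit]]] . [F [P x]]] * [E [T [F [P x]]] * [E [T [F [P lit]]]]]]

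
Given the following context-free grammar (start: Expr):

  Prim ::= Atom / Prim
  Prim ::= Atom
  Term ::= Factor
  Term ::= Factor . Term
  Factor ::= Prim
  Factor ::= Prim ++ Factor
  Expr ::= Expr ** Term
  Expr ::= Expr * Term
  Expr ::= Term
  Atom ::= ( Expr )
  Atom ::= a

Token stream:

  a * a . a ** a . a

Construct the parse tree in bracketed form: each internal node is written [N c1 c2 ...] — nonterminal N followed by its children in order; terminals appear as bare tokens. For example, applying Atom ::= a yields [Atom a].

[Expr [Expr [Expr [Term [Factor [Prim [Atom a]]]]] * [Term [Factor [Prim [Atom a]]] . [Term [Factor [Prim [Atom a]]]]]] ** [Term [Factor [Prim [Atom a]]] . [Term [Factor [Prim [Atom a]]]]]]

Expr
Expr ** Term
Expr * Term ** Term
Term * Term ** Term
Factor * Term ** Term
Prim * Term ** Term
Atom * Term ** Term
a * Term ** Term
a * Factor . Term ** Term
a * Prim . Term ** Term
a * Atom . Term ** Term
a * a . Term ** Term
a * a . Factor ** Term
a * a . Prim ** Term
a * a . Atom ** Term
a * a . a ** Term
a * a . a ** Factor . Term
a * a . a ** Prim . Term
a * a . a ** Atom . Term
a * a . a ** a . Term
a * a . a ** a . Factor
a * a . a ** a . Prim
a * a . a ** a . Atom
a * a . a ** a . a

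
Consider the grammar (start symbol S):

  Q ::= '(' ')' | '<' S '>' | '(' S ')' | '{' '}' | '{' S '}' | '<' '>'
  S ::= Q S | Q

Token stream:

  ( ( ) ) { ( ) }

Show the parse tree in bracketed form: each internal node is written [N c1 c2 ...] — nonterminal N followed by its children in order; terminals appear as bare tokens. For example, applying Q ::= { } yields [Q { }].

S
Q S
( S ) S
( Q ) S
( ( ) ) S
( ( ) ) Q
( ( ) ) { S }
( ( ) ) { Q }
( ( ) ) { ( ) }

[S [Q ( [S [Q ( )]] )] [S [Q { [S [Q ( )]] }]]]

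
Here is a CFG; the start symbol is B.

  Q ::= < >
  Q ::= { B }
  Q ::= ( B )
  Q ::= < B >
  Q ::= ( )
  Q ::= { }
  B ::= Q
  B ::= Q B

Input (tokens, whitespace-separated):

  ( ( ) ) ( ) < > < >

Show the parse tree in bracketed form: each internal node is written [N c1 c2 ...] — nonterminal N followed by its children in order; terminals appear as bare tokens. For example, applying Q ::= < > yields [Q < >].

[B [Q ( [B [Q ( )]] )] [B [Q ( )] [B [Q < >] [B [Q < >]]]]]

B
Q B
( B ) B
( Q ) B
( ( ) ) B
( ( ) ) Q B
( ( ) ) ( ) B
( ( ) ) ( ) Q B
( ( ) ) ( ) < > B
( ( ) ) ( ) < > Q
( ( ) ) ( ) < > < >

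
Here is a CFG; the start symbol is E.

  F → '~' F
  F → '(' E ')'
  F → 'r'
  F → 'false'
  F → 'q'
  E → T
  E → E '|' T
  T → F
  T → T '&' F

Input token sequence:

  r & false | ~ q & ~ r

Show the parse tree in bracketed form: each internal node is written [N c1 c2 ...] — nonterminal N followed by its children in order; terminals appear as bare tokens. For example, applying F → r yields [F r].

[E [E [T [T [F r]] & [F false]]] | [T [T [F ~ [F q]]] & [F ~ [F r]]]]

E
E | T
T | T
T & F | T
F & F | T
r & F | T
r & false | T
r & false | T & F
r & false | F & F
r & false | ~ F & F
r & false | ~ q & F
r & false | ~ q & ~ F
r & false | ~ q & ~ r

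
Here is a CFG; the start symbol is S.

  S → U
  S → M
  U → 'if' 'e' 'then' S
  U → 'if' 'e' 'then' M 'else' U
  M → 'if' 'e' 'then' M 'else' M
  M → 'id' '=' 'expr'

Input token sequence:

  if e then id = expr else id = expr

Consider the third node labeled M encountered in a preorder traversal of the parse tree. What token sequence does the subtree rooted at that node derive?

id = expr

[S [M if e then [M id = expr] else [M id = expr]]]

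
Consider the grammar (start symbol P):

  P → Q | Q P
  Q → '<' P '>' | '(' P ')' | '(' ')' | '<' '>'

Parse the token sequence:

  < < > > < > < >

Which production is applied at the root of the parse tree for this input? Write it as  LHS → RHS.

[P [Q < [P [Q < >]] >] [P [Q < >] [P [Q < >]]]]

P → Q P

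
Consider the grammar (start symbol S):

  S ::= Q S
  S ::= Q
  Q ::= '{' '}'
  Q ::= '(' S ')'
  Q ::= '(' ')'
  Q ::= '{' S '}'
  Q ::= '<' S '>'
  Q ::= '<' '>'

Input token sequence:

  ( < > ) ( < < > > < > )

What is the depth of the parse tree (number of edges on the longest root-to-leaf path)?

[S [Q ( [S [Q < >]] )] [S [Q ( [S [Q < [S [Q < >]] >] [S [Q < >]]] )]]]

7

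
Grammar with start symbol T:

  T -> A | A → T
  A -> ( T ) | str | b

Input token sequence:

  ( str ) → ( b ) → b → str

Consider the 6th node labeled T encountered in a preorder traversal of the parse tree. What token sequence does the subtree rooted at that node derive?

[T [A ( [T [A str]] )] → [T [A ( [T [A b]] )] → [T [A b] → [T [A str]]]]]

str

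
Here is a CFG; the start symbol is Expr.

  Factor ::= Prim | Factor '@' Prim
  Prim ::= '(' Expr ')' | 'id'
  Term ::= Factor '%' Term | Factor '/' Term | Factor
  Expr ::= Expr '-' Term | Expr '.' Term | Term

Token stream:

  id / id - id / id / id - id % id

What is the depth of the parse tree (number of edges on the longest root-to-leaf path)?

[Expr [Expr [Expr [Term [Factor [Prim id]] / [Term [Factor [Prim id]]]]] - [Term [Factor [Prim id]] / [Term [Factor [Prim id]] / [Term [Factor [Prim id]]]]]] - [Term [Factor [Prim id]] % [Term [Factor [Prim id]]]]]

7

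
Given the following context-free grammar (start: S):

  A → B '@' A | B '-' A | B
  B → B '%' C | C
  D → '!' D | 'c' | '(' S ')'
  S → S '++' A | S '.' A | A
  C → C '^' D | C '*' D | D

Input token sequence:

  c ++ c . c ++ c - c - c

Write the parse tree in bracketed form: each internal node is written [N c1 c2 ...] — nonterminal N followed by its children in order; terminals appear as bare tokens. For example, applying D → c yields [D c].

[S [S [S [S [A [B [C [D c]]]]] ++ [A [B [C [D c]]]]] . [A [B [C [D c]]]]] ++ [A [B [C [D c]]] - [A [B [C [D c]]] - [A [B [C [D c]]]]]]]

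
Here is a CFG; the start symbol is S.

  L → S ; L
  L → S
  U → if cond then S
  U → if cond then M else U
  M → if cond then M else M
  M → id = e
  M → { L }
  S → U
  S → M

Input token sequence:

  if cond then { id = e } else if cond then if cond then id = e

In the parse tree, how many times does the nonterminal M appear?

[S [U if cond then [M { [L [S [M id = e]]] }] else [U if cond then [S [U if cond then [S [M id = e]]]]]]]

3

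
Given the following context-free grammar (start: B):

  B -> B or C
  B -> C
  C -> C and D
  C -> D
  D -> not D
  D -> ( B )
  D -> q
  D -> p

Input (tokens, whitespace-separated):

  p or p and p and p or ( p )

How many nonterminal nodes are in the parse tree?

[B [B [B [C [D p]]] or [C [C [C [D p]] and [D p]] and [D p]]] or [C [D ( [B [C [D p]]] )]]]

16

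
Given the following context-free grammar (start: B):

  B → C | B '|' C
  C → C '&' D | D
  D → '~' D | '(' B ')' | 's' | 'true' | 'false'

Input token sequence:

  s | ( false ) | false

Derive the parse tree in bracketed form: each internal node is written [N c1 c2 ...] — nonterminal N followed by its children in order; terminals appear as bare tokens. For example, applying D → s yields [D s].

B
B | C
B | C | C
C | C | C
D | C | C
s | C | C
s | D | C
s | ( B ) | C
s | ( C ) | C
s | ( D ) | C
s | ( false ) | C
s | ( false ) | D
s | ( false ) | false

[B [B [B [C [D s]]] | [C [D ( [B [C [D false]]] )]]] | [C [D false]]]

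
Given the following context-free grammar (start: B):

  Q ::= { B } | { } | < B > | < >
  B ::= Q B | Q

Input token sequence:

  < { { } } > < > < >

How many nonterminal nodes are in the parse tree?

10

[B [Q < [B [Q { [B [Q { }]] }]] >] [B [Q < >] [B [Q < >]]]]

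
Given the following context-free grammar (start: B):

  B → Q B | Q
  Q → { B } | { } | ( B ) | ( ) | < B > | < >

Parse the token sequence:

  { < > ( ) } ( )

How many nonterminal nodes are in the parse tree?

8

[B [Q { [B [Q < >] [B [Q ( )]]] }] [B [Q ( )]]]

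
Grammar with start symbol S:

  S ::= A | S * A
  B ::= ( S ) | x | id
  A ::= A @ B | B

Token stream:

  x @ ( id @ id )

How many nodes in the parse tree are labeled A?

4

[S [A [A [B x]] @ [B ( [S [A [A [B id]] @ [B id]]] )]]]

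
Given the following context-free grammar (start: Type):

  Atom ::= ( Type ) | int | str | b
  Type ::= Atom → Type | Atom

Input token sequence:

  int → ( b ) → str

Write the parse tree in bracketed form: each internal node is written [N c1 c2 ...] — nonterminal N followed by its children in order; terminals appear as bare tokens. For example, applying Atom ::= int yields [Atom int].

[Type [Atom int] → [Type [Atom ( [Type [Atom b]] )] → [Type [Atom str]]]]

Type
Atom → Type
int → Type
int → Atom → Type
int → ( Type ) → Type
int → ( Atom ) → Type
int → ( b ) → Type
int → ( b ) → Atom
int → ( b ) → str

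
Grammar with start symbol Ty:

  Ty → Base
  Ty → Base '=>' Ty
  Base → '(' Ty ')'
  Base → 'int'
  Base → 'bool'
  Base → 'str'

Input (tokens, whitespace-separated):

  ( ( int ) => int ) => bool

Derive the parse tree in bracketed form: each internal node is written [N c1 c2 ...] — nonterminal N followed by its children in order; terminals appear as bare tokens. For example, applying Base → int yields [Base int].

[Ty [Base ( [Ty [Base ( [Ty [Base int]] )] => [Ty [Base int]]] )] => [Ty [Base bool]]]

Ty
Base => Ty
( Ty ) => Ty
( Base => Ty ) => Ty
( ( Ty ) => Ty ) => Ty
( ( Base ) => Ty ) => Ty
( ( int ) => Ty ) => Ty
( ( int ) => Base ) => Ty
( ( int ) => int ) => Ty
( ( int ) => int ) => Base
( ( int ) => int ) => bool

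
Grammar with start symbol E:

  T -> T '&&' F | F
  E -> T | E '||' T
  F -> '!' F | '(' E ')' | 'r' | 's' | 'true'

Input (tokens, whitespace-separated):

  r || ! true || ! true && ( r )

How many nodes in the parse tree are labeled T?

5

[E [E [E [T [F r]]] || [T [F ! [F true]]]] || [T [T [F ! [F true]]] && [F ( [E [T [F r]]] )]]]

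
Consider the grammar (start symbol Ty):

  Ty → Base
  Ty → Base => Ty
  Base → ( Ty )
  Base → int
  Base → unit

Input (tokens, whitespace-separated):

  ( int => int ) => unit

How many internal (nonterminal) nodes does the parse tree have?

[Ty [Base ( [Ty [Base int] => [Ty [Base int]]] )] => [Ty [Base unit]]]

8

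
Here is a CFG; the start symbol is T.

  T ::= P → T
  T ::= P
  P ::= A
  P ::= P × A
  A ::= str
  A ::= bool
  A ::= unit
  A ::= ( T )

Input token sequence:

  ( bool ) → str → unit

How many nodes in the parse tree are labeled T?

[T [P [A ( [T [P [A bool]]] )]] → [T [P [A str]] → [T [P [A unit]]]]]

4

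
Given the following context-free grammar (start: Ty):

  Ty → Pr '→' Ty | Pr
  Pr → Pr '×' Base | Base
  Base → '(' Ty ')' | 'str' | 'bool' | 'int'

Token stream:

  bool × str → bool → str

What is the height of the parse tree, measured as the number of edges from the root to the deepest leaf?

[Ty [Pr [Pr [Base bool]] × [Base str]] → [Ty [Pr [Base bool]] → [Ty [Pr [Base str]]]]]

5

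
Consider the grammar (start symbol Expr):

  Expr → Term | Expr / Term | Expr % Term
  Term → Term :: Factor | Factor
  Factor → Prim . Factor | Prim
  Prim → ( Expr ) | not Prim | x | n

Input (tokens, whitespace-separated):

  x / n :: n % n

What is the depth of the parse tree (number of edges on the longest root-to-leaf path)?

[Expr [Expr [Expr [Term [Factor [Prim x]]]] / [Term [Term [Factor [Prim n]]] :: [Factor [Prim n]]]] % [Term [Factor [Prim n]]]]

6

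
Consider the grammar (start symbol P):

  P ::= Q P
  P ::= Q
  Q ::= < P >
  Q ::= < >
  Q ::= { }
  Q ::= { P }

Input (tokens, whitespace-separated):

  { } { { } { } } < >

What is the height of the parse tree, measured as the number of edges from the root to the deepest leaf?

[P [Q { }] [P [Q { [P [Q { }] [P [Q { }]]] }] [P [Q < >]]]]

6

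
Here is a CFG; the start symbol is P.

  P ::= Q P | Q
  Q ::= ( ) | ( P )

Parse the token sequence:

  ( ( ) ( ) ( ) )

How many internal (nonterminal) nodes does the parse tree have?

8

[P [Q ( [P [Q ( )] [P [Q ( )] [P [Q ( )]]]] )]]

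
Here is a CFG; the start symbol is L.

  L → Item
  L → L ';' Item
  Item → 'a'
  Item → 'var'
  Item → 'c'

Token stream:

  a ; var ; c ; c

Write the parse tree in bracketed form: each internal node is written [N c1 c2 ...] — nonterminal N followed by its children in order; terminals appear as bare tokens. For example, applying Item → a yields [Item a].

L
L ; Item
L ; Item ; Item
L ; Item ; Item ; Item
Item ; Item ; Item ; Item
a ; Item ; Item ; Item
a ; var ; Item ; Item
a ; var ; c ; Item
a ; var ; c ; c

[L [L [L [L [Item a]] ; [Item var]] ; [Item c]] ; [Item c]]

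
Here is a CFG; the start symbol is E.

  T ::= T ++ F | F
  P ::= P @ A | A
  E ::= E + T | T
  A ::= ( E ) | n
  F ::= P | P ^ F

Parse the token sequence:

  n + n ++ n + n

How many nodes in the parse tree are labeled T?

[E [E [E [T [F [P [A n]]]]] + [T [T [F [P [A n]]]] ++ [F [P [A n]]]]] + [T [F [P [A n]]]]]

4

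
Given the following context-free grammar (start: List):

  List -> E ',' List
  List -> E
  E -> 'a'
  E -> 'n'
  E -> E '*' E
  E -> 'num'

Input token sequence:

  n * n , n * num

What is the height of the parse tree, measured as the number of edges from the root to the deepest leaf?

4

[List [E [E n] * [E n]] , [List [E [E n] * [E num]]]]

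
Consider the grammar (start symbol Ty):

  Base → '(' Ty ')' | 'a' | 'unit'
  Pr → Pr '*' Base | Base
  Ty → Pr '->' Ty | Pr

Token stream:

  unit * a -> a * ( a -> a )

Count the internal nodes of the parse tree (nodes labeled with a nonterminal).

[Ty [Pr [Pr [Base unit]] * [Base a]] -> [Ty [Pr [Pr [Base a]] * [Base ( [Ty [Pr [Base a]] -> [Ty [Pr [Base a]]]] )]]]]

16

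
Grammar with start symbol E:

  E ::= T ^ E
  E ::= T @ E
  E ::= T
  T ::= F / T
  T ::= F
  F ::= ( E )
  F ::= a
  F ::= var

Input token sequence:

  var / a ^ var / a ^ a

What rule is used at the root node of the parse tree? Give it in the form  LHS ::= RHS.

[E [T [F var] / [T [F a]]] ^ [E [T [F var] / [T [F a]]] ^ [E [T [F a]]]]]

E ::= T ^ E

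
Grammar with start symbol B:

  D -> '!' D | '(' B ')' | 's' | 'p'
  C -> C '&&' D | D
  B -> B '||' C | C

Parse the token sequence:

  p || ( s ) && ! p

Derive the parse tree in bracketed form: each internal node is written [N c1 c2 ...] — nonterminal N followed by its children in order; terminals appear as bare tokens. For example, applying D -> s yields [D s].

[B [B [C [D p]]] || [C [C [D ( [B [C [D s]]] )]] && [D ! [D p]]]]

B
B || C
C || C
D || C
p || C
p || C && D
p || D && D
p || ( B ) && D
p || ( C ) && D
p || ( D ) && D
p || ( s ) && D
p || ( s ) && ! D
p || ( s ) && ! p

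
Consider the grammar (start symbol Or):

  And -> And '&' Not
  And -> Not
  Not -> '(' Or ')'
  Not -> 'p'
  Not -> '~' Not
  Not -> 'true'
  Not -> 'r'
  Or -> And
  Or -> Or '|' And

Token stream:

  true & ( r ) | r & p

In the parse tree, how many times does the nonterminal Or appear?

[Or [Or [And [And [Not true]] & [Not ( [Or [And [Not r]]] )]]] | [And [And [Not r]] & [Not p]]]

3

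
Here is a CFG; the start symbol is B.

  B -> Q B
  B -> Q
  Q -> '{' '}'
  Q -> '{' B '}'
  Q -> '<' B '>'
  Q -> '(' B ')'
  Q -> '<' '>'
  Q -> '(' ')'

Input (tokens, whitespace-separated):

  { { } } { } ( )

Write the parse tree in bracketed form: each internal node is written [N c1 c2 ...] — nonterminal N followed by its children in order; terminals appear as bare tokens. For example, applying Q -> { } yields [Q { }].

B
Q B
{ B } B
{ Q } B
{ { } } B
{ { } } Q B
{ { } } { } B
{ { } } { } Q
{ { } } { } ( )

[B [Q { [B [Q { }]] }] [B [Q { }] [B [Q ( )]]]]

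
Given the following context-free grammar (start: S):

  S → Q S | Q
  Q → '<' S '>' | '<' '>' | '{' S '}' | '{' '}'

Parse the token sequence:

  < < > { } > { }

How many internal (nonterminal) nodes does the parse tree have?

8

[S [Q < [S [Q < >] [S [Q { }]]] >] [S [Q { }]]]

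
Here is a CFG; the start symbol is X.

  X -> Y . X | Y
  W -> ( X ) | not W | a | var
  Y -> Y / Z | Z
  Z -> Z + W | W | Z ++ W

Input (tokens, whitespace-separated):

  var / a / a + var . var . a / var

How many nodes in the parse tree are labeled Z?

[X [Y [Y [Y [Z [W var]]] / [Z [W a]]] / [Z [Z [W a]] + [W var]]] . [X [Y [Z [W var]]] . [X [Y [Y [Z [W a]]] / [Z [W var]]]]]]

7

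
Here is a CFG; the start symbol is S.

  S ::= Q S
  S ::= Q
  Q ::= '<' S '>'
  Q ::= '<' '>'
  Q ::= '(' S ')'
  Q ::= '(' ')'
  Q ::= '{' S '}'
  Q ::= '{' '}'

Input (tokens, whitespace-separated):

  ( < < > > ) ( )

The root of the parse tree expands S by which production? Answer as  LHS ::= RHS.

[S [Q ( [S [Q < [S [Q < >]] >]] )] [S [Q ( )]]]

S ::= Q S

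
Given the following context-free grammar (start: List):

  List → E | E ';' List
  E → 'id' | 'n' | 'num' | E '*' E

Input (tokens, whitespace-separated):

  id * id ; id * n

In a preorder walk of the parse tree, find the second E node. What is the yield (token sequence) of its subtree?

id

[List [E [E id] * [E id]] ; [List [E [E id] * [E n]]]]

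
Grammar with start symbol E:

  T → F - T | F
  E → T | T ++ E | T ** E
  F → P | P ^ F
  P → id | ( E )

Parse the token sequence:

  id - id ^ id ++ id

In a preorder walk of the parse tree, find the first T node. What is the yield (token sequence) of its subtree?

[E [T [F [P id]] - [T [F [P id] ^ [F [P id]]]]] ++ [E [T [F [P id]]]]]

id - id ^ id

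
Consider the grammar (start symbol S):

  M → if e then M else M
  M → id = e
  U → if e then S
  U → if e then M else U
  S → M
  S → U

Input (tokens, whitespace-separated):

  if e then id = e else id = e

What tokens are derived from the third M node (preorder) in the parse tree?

id = e

[S [M if e then [M id = e] else [M id = e]]]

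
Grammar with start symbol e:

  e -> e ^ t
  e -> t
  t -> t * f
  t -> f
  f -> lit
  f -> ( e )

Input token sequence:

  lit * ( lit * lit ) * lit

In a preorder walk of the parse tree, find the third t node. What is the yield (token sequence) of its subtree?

lit

[e [t [t [t [f lit]] * [f ( [e [t [t [f lit]] * [f lit]]] )]] * [f lit]]]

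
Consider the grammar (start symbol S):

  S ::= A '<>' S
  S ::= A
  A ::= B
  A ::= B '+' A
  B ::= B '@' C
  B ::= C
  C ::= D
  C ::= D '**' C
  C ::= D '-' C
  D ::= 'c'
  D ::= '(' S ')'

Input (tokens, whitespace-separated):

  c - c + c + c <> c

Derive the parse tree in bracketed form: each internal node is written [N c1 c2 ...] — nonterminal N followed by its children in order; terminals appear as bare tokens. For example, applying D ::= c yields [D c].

S
A <> S
B + A <> S
C + A <> S
D - C + A <> S
c - C + A <> S
c - D + A <> S
c - c + A <> S
c - c + B + A <> S
c - c + C + A <> S
c - c + D + A <> S
c - c + c + A <> S
c - c + c + B <> S
c - c + c + C <> S
c - c + c + D <> S
c - c + c + c <> S
c - c + c + c <> A
c - c + c + c <> B
c - c + c + c <> C
c - c + c + c <> D
c - c + c + c <> c

[S [A [B [C [D c] - [C [D c]]]] + [A [B [C [D c]]] + [A [B [C [D c]]]]]] <> [S [A [B [C [D c]]]]]]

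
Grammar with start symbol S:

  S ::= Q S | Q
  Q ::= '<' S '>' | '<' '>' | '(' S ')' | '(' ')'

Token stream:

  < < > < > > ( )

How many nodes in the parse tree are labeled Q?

4

[S [Q < [S [Q < >] [S [Q < >]]] >] [S [Q ( )]]]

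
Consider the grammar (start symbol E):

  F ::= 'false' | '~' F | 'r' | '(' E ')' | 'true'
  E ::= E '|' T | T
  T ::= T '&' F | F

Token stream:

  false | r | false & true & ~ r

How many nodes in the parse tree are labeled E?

3

[E [E [E [T [F false]]] | [T [F r]]] | [T [T [T [F false]] & [F true]] & [F ~ [F r]]]]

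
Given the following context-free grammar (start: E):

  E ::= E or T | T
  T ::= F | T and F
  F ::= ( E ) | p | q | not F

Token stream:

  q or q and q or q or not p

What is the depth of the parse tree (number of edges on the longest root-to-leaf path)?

6

[E [E [E [E [T [F q]]] or [T [T [F q]] and [F q]]] or [T [F q]]] or [T [F not [F p]]]]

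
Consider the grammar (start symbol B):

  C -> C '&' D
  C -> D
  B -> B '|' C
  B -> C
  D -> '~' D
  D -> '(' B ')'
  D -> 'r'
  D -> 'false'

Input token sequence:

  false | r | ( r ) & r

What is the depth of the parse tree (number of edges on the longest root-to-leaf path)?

[B [B [B [C [D false]]] | [C [D r]]] | [C [C [D ( [B [C [D r]]] )]] & [D r]]]

7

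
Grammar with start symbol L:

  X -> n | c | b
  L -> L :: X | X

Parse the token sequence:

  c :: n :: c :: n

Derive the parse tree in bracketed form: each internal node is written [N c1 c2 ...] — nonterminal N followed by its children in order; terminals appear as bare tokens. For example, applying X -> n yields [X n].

L
L :: X
L :: X :: X
L :: X :: X :: X
X :: X :: X :: X
c :: X :: X :: X
c :: n :: X :: X
c :: n :: c :: X
c :: n :: c :: n

[L [L [L [L [X c]] :: [X n]] :: [X c]] :: [X n]]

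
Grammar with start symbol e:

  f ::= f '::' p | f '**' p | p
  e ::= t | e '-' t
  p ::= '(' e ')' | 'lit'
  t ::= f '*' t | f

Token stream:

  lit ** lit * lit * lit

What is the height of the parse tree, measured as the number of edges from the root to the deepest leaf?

6

[e [t [f [f [p lit]] ** [p lit]] * [t [f [p lit]] * [t [f [p lit]]]]]]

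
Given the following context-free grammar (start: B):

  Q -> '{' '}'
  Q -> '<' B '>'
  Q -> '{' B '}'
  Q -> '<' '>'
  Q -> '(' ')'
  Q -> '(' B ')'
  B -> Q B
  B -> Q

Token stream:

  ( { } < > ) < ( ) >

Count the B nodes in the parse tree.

[B [Q ( [B [Q { }] [B [Q < >]]] )] [B [Q < [B [Q ( )]] >]]]

5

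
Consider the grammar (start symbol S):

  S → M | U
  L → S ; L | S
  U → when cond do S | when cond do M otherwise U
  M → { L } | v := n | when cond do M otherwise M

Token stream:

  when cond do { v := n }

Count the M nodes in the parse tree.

2

[S [U when cond do [S [M { [L [S [M v := n]]] }]]]]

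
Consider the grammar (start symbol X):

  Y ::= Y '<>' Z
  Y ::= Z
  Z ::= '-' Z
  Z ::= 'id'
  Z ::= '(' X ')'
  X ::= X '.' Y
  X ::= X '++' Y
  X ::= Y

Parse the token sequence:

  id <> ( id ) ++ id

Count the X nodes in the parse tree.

[X [X [Y [Y [Z id]] <> [Z ( [X [Y [Z id]]] )]]] ++ [Y [Z id]]]

3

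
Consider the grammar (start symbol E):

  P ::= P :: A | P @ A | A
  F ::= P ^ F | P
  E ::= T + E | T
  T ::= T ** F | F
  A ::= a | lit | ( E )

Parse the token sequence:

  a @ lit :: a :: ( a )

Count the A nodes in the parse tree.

5

[E [T [F [P [P [P [P [A a]] @ [A lit]] :: [A a]] :: [A ( [E [T [F [P [A a]]]]] )]]]]]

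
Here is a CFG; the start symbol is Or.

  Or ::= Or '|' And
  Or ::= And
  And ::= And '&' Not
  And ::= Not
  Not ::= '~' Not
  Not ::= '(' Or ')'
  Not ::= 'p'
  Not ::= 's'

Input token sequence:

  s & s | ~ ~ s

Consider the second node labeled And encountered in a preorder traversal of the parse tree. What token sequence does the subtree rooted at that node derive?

s

[Or [Or [And [And [Not s]] & [Not s]]] | [And [Not ~ [Not ~ [Not s]]]]]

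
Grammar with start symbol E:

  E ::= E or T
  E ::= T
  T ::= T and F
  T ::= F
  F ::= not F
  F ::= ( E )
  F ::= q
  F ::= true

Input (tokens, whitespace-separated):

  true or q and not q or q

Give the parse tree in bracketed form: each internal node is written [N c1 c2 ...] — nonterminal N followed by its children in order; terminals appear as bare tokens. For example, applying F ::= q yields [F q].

[E [E [E [T [F true]]] or [T [T [F q]] and [F not [F q]]]] or [T [F q]]]

E
E or T
E or T or T
T or T or T
F or T or T
true or T or T
true or T and F or T
true or F and F or T
true or q and F or T
true or q and not F or T
true or q and not q or T
true or q and not q or F
true or q and not q or q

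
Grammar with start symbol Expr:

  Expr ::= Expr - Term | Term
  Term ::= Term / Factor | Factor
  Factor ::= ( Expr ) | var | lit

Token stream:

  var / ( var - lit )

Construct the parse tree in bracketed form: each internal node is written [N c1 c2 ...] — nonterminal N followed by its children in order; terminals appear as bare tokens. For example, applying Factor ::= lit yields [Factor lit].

Expr
Term
Term / Factor
Factor / Factor
var / Factor
var / ( Expr )
var / ( Expr - Term )
var / ( Term - Term )
var / ( Factor - Term )
var / ( var - Term )
var / ( var - Factor )
var / ( var - lit )

[Expr [Term [Term [Factor var]] / [Factor ( [Expr [Expr [Term [Factor var]]] - [Term [Factor lit]]] )]]]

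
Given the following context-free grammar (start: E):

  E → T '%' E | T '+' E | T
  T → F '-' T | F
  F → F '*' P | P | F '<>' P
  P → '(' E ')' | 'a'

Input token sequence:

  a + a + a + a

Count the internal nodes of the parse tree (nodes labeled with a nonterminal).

16

[E [T [F [P a]]] + [E [T [F [P a]]] + [E [T [F [P a]]] + [E [T [F [P a]]]]]]]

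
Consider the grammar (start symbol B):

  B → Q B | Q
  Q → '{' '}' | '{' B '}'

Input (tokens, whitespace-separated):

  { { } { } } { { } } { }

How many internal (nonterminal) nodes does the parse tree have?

[B [Q { [B [Q { }] [B [Q { }]]] }] [B [Q { [B [Q { }]] }] [B [Q { }]]]]

12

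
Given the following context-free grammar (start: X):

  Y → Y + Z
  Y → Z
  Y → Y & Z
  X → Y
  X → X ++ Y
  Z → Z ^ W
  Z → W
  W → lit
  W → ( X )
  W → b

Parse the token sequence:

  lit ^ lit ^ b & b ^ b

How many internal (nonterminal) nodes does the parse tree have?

[X [Y [Y [Z [Z [Z [W lit]] ^ [W lit]] ^ [W b]]] & [Z [Z [W b]] ^ [W b]]]]

13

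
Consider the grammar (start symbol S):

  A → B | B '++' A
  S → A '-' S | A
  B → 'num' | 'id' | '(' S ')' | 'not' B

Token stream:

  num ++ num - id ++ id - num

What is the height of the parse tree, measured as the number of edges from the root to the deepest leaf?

[S [A [B num] ++ [A [B num]]] - [S [A [B id] ++ [A [B id]]] - [S [A [B num]]]]]

5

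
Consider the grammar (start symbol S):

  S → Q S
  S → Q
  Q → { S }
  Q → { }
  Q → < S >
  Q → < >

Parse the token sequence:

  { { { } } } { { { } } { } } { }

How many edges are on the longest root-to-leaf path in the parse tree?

[S [Q { [S [Q { [S [Q { }]] }]] }] [S [Q { [S [Q { [S [Q { }]] }] [S [Q { }]]] }] [S [Q { }]]]]

7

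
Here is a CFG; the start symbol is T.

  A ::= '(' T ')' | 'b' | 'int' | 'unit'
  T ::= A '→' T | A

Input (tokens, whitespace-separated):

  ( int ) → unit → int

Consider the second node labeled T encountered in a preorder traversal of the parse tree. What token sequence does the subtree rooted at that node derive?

int

[T [A ( [T [A int]] )] → [T [A unit] → [T [A int]]]]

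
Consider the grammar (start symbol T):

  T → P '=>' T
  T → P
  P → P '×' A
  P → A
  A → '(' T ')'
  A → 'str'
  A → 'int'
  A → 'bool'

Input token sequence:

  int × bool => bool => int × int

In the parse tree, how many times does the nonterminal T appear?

[T [P [P [A int]] × [A bool]] => [T [P [A bool]] => [T [P [P [A int]] × [A int]]]]]

3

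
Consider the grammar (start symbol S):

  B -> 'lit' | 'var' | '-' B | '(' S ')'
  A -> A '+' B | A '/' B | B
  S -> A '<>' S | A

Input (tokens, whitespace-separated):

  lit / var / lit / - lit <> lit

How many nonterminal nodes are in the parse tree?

[S [A [A [A [A [B lit]] / [B var]] / [B lit]] / [B - [B lit]]] <> [S [A [B lit]]]]

13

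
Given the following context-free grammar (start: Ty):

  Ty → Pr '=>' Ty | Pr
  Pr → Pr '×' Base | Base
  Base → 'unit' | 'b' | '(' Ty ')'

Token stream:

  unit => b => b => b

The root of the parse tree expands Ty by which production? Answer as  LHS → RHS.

Ty → Pr '=>' Ty

[Ty [Pr [Base unit]] => [Ty [Pr [Base b]] => [Ty [Pr [Base b]] => [Ty [Pr [Base b]]]]]]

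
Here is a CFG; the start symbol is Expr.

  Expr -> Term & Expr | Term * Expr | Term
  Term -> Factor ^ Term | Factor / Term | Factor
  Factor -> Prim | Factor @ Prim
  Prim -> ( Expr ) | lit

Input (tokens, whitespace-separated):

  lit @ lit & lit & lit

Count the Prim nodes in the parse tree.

[Expr [Term [Factor [Factor [Prim lit]] @ [Prim lit]]] & [Expr [Term [Factor [Prim lit]]] & [Expr [Term [Factor [Prim lit]]]]]]

4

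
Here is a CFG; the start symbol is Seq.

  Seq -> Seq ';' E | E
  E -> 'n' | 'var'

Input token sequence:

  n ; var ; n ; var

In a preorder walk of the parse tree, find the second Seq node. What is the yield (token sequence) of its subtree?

n ; var ; n

[Seq [Seq [Seq [Seq [E n]] ; [E var]] ; [E n]] ; [E var]]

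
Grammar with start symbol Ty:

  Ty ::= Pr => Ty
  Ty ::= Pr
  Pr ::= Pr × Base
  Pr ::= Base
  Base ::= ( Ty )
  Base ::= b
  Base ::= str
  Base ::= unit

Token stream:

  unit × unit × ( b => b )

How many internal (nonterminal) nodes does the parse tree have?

13

[Ty [Pr [Pr [Pr [Base unit]] × [Base unit]] × [Base ( [Ty [Pr [Base b]] => [Ty [Pr [Base b]]]] )]]]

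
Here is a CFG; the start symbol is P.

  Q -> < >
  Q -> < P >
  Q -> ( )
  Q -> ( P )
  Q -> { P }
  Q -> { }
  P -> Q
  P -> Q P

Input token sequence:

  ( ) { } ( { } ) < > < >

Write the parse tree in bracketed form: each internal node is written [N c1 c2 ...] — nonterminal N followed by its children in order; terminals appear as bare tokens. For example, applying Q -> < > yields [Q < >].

[P [Q ( )] [P [Q { }] [P [Q ( [P [Q { }]] )] [P [Q < >] [P [Q < >]]]]]]

P
Q P
( ) P
( ) Q P
( ) { } P
( ) { } Q P
( ) { } ( P ) P
( ) { } ( Q ) P
( ) { } ( { } ) P
( ) { } ( { } ) Q P
( ) { } ( { } ) < > P
( ) { } ( { } ) < > Q
( ) { } ( { } ) < > < >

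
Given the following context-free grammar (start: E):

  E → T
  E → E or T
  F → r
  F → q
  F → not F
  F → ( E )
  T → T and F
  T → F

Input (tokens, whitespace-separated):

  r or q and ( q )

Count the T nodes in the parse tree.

[E [E [T [F r]]] or [T [T [F q]] and [F ( [E [T [F q]]] )]]]

4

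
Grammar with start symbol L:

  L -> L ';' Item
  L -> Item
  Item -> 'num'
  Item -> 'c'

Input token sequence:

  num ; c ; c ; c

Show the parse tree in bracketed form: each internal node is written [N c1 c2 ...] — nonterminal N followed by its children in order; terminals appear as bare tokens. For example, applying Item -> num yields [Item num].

[L [L [L [L [Item num]] ; [Item c]] ; [Item c]] ; [Item c]]

L
L ; Item
L ; Item ; Item
L ; Item ; Item ; Item
Item ; Item ; Item ; Item
num ; Item ; Item ; Item
num ; c ; Item ; Item
num ; c ; c ; Item
num ; c ; c ; c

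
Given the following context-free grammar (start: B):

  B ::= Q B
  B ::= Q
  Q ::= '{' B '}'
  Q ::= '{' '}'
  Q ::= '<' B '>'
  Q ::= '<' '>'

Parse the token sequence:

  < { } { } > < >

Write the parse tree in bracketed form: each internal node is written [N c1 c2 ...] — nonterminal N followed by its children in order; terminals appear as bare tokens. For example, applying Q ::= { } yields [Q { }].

[B [Q < [B [Q { }] [B [Q { }]]] >] [B [Q < >]]]

B
Q B
< B > B
< Q B > B
< { } B > B
< { } Q > B
< { } { } > B
< { } { } > Q
< { } { } > < >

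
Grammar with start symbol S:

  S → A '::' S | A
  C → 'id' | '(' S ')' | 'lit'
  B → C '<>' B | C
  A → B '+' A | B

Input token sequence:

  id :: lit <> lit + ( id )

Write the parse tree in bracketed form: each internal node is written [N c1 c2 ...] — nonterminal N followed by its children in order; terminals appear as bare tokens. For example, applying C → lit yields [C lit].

S
A :: S
B :: S
C :: S
id :: S
id :: A
id :: B + A
id :: C <> B + A
id :: lit <> B + A
id :: lit <> C + A
id :: lit <> lit + A
id :: lit <> lit + B
id :: lit <> lit + C
id :: lit <> lit + ( S )
id :: lit <> lit + ( A )
id :: lit <> lit + ( B )
id :: lit <> lit + ( C )
id :: lit <> lit + ( id )

[S [A [B [C id]]] :: [S [A [B [C lit] <> [B [C lit]]] + [A [B [C ( [S [A [B [C id]]]] )]]]]]]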